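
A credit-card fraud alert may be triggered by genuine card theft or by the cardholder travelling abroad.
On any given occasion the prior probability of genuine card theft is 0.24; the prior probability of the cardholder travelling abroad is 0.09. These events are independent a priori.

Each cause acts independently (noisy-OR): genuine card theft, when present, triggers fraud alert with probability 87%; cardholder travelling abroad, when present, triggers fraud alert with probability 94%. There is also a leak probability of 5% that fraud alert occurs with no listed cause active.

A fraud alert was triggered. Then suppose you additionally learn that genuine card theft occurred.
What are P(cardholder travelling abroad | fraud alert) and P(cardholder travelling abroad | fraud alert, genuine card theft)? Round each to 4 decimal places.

P(cardholder travelling abroad | fraud alert) ≈ 0.2755; P(cardholder travelling abroad | fraud alert, genuine card theft) ≈ 0.1007

Under noisy-OR, P(fraud alert | causes) = 1 − (1−0.05)·∏(1−qᵢ) over the active causes.
Weight on cardholder travelling abroad=true, given the evidence: 0.064501 + 0.021440 = 0.085941
The normalizing constant is 0.05*0.76*0.91 + 0.943*0.76*0.09 + 0.8765*0.24*0.91 + 0.99259*0.24*0.09 = 0.311949
P(cardholder travelling abroad | fraud alert) = 0.085941/0.311949 ≈ 0.2755

Now also conditioning on genuine card theft=true:
P(fraud alert | genuine card theft) = 0.8765*0.91 + 0.99259*0.09 = 0.797615 + 0.089333 = 0.886948
Of this, 0.089333 comes from 0.99259*0.09 (the cardholder travelling abroad=true cases).
P(cardholder travelling abroad | fraud alert, genuine card theft) = 0.089333 / 0.886948 ≈ 0.1007
Conditioning on genuine card theft lowers the posterior on cardholder travelling abroad: the classic explaining-away effect in a common-effect structure.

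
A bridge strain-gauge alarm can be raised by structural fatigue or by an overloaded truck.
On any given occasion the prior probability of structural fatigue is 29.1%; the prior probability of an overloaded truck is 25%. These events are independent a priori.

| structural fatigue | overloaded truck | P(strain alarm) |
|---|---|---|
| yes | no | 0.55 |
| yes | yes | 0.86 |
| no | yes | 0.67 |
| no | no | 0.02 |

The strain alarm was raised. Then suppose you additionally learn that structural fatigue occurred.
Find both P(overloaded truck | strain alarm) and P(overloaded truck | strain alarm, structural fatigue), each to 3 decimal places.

Weight on overloaded truck=true, given the evidence: 0.118758 + 0.062565 = 0.181323
Denominator P(strain alarm): 0.02·0.709·0.75 + 0.67·0.709·0.25 + 0.55·0.291·0.75 + 0.86·0.291·0.25 = 0.311995
Posterior = 0.181323 / 0.311995 ≈ 0.581

Now also conditioning on structural fatigue=true:
Enumerate both values of overloaded truck and weight by the priors:
  P(strain alarm | structural fatigue) = 0.55·0.75 + 0.86·0.25
        = 0.412500 + 0.215000 = 0.627500
Keeping only the overloaded truck-present terms gives 0.215000, so
  P(overloaded truck | strain alarm, structural fatigue) = 0.215000 / 0.627500 ≈ 0.343

P(overloaded truck | strain alarm) ≈ 0.581; P(overloaded truck | strain alarm, structural fatigue) ≈ 0.343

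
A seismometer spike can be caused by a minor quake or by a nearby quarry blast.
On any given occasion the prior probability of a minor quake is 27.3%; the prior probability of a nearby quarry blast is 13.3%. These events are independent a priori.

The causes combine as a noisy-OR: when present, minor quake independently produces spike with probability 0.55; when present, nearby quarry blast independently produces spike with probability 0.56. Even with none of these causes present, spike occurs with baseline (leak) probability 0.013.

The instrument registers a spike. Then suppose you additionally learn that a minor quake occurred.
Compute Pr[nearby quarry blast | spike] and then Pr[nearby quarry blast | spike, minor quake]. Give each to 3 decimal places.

Under noisy-OR, P(spike | causes) = 1 − (1−0.013)·∏(1−qᵢ) over the active causes.
Numerator (weight on configurations with nearby quarry blast): 0.054700 + 0.029213 = 0.083913
The normalizing constant is 0.013·0.727·0.867 + 0.56572·0.727·0.133 + 0.55585·0.273·0.867 + 0.804574·0.273·0.133 = 0.223672
Posterior = 0.083913 / 0.223672 ≈ 0.375

Now also conditioning on minor quake=true:
Sum P(spike|·) weighted by the priors over both values of nearby quarry blast:
  P(spike | minor quake) = 0.55585×0.867 + 0.804574×0.133
        = 0.481922 + 0.107008 = 0.588930
The terms with nearby quarry blast present sum to 0.107008, so
  P(nearby quarry blast | spike, minor quake) = 0.107008 / 0.588930 ≈ 0.182

Pr[nearby quarry blast | spike] ≈ 0.375; Pr[nearby quarry blast | spike, minor quake] ≈ 0.182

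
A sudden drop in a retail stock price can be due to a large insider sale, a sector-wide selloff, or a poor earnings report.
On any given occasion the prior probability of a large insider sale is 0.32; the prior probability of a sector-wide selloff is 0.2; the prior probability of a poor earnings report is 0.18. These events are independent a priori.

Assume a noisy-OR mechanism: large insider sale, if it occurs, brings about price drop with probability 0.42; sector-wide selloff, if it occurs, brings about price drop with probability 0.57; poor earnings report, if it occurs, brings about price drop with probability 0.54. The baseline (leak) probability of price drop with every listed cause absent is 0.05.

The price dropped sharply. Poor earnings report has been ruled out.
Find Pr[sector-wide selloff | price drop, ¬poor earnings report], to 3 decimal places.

Under noisy-OR, P(price drop | causes) = 1 − (1−0.05)·∏(1−qᵢ) over the active causes.
Enumerate the 4 (large insider sale, sector-wide selloff) configurations and weight by the priors:
  P(price drop | ¬poor earnings report) = 0.05×0.68×0.8 + 0.5915×0.68×0.2 + 0.449×0.32×0.8 + 0.76307×0.32×0.2
        = 0.027200 + 0.080444 + 0.114944 + 0.048836 = 0.271424
Keeping only the sector-wide selloff-present terms gives 0.129280, so
  P(sector-wide selloff | price drop, ¬poor earnings report) = 0.129280 / 0.271424 ≈ 0.476

Pr[sector-wide selloff | price drop, ¬poor earnings report] ≈ 0.476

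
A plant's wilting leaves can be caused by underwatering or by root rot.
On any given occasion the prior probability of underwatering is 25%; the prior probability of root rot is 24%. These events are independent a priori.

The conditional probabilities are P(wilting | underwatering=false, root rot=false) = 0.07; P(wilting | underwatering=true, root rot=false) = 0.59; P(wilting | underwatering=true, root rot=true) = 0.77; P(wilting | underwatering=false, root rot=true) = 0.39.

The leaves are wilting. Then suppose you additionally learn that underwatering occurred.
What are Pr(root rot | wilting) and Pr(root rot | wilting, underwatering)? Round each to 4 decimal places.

P(wilting) = 0.07·0.75·0.76 + 0.39·0.75·0.24 + 0.59·0.25·0.76 + 0.77·0.25·0.24 = 0.039900 + 0.070200 + 0.112100 + 0.046200 = 0.268400
Of this, 0.116400 comes from 0.070200 + 0.046200 (the root rot=true cases).
P(root rot | wilting) = 0.116400 / 0.268400 ≈ 0.4337

Now condition on the additional information:
By total probability over both values of root rot:
  P(wilting | underwatering) = 0.59*0.76 + 0.77*0.24
        = 0.448400 + 0.184800 = 0.633200
Keeping only the root rot-present terms gives 0.184800, so
  P(root rot | wilting, underwatering) = 0.184800 / 0.633200 ≈ 0.2919
— underwatering explains away the evidence for root rot.

Pr(root rot | wilting) ≈ 0.4337; Pr(root rot | wilting, underwatering) ≈ 0.2919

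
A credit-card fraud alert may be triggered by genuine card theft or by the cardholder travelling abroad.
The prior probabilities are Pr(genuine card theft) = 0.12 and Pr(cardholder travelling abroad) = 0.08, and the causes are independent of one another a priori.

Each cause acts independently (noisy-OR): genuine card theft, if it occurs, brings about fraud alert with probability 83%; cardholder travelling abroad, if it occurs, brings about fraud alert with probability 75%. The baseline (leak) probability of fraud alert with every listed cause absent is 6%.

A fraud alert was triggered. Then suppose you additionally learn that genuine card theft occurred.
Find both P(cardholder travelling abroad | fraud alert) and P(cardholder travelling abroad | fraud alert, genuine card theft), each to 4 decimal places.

P(cardholder travelling abroad | fraud alert) ≈ 0.3086; P(cardholder travelling abroad | fraud alert, genuine card theft) ≈ 0.0904

Under noisy-OR, P(fraud alert | causes) = 1 − (1−0.06)·∏(1−qᵢ) over the active causes.
Weight on cardholder travelling abroad=true, given the evidence: 0.053856 + 0.009216 = 0.063072
Denominator P(fraud alert): 0.06·0.88·0.92 + 0.765·0.88·0.08 + 0.8402·0.12·0.92 + 0.96005·0.12·0.08 = 0.204406
Posterior = 0.063072 / 0.204406 ≈ 0.3086

With the extra evidence:
Sum P(fraud alert|·) weighted by the priors over both values of cardholder travelling abroad:
  P(fraud alert | genuine card theft) = 0.8402*0.92 + 0.96005*0.08
        = 0.772984 + 0.076804 = 0.849788
Configurations with cardholder travelling abroad contribute 0.076804, so
  P(cardholder travelling abroad | fraud alert, genuine card theft) = 0.076804 / 0.849788 ≈ 0.0904
The drop from 0.3086 to 0.0904 is the explaining-away (discounting) effect.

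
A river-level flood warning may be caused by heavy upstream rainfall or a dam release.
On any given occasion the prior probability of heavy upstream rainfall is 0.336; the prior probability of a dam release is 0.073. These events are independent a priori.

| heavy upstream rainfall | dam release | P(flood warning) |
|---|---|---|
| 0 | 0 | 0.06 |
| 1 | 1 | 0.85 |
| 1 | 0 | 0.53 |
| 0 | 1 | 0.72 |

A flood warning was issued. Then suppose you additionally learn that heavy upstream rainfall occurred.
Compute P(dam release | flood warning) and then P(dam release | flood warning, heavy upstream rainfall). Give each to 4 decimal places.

P(dam release | flood warning) ≈ 0.2163; P(dam release | flood warning, heavy upstream rainfall) ≈ 0.1121

P(flood warning) = 0.06*0.664*0.927 + 0.72*0.664*0.073 + 0.53*0.336*0.927 + 0.85*0.336*0.073 = 0.036932 + 0.034900 + 0.165080 + 0.020849 = 0.257761
The dam release-present share is 0.034900 + 0.020849 = 0.055749.
P(dam release | flood warning) = 0.055749 / 0.257761 ≈ 0.2163

Now condition on the additional information:
P(flood warning | heavy upstream rainfall) = 0.53×0.927 + 0.85×0.073 = 0.491310 + 0.062050 = 0.553360
Restricting to configurations with dam release present: 0.85×0.073 = 0.062050.
Hence the posterior is 0.062050/0.553360 ≈ 0.1121.
Conditioning on heavy upstream rainfall lowers the posterior on dam release: the classic explaining-away effect in a common-effect structure.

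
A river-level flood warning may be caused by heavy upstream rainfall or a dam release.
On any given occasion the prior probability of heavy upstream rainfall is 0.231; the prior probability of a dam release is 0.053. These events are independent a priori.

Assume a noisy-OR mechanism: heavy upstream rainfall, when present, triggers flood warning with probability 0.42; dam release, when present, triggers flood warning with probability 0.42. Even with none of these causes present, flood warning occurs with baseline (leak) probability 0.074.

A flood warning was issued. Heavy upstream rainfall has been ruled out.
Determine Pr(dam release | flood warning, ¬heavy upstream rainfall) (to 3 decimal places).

Pr(dam release | flood warning, ¬heavy upstream rainfall) ≈ 0.259

Under noisy-OR, P(flood warning | causes) = 1 − (1−0.074)·∏(1−qᵢ) over the active causes.
Enumerate both values of dam release and weight by the priors:
  P(flood warning | ¬heavy upstream rainfall) = 0.074×0.947 + 0.46292×0.053
        = 0.070078 + 0.024535 = 0.094613
Keeping only the dam release-present terms gives 0.024535, so
  P(dam release | flood warning, ¬heavy upstream rainfall) = 0.024535 / 0.094613 ≈ 0.259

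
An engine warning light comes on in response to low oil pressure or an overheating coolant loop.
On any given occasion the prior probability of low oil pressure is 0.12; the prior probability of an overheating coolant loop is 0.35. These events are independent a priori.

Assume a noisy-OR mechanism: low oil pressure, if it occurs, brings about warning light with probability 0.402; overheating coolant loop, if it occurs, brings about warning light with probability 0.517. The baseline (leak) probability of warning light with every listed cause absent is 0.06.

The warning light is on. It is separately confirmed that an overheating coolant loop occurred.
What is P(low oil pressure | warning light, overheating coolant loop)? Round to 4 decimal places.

P(low oil pressure | warning light, overheating coolant loop) ≈ 0.1539

Under noisy-OR, P(warning light | causes) = 1 − (1−0.06)·∏(1−qᵢ) over the active causes.
Weight on low oil pressure=true, given the evidence: 0.728496×0.12 = 0.087420
The normalizing constant is 0.54598×0.88 + 0.728496×0.12 = 0.567882
P(low oil pressure | warning light, overheating coolant loop) = 0.087420/0.567882 ≈ 0.1539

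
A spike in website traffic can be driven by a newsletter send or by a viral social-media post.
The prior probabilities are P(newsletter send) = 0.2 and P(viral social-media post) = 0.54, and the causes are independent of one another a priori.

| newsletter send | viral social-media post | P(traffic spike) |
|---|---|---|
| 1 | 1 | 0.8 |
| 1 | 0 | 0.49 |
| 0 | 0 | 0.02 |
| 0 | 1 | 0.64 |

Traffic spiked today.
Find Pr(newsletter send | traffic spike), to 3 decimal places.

Pr(newsletter send | traffic spike) ≈ 0.317

P(traffic spike) = 0.02*0.8*0.46 + 0.64*0.8*0.54 + 0.49*0.2*0.46 + 0.8*0.2*0.54 = 0.007360 + 0.276480 + 0.045080 + 0.086400 = 0.415320
Of this, 0.131480 comes from 0.045080 + 0.086400 (the newsletter send=true cases).
P(newsletter send | traffic spike) = 0.131480 / 0.415320 ≈ 0.317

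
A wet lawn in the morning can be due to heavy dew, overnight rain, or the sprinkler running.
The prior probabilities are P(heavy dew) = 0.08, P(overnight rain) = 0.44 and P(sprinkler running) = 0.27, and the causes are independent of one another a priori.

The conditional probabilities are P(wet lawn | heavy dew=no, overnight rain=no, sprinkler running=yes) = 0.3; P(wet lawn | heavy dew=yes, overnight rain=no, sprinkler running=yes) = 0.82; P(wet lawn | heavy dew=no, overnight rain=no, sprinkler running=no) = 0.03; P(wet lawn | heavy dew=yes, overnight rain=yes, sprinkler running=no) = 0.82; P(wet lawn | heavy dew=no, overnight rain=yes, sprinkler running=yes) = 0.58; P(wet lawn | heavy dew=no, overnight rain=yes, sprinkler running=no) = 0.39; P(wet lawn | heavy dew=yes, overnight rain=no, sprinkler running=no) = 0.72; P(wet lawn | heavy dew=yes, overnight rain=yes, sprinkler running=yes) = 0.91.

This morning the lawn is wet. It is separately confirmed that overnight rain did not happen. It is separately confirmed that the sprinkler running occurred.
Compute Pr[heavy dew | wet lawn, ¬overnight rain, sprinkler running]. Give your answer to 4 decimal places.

Pr[heavy dew | wet lawn, ¬overnight rain, sprinkler running] ≈ 0.1920

P(wet lawn | ¬overnight rain, sprinkler running) = 0.3*0.92 + 0.82*0.08 = 0.276000 + 0.065600 = 0.341600
Of this, 0.065600 comes from 0.82*0.08 (the heavy dew=true cases).
So P(heavy dew | wet lawn, ¬overnight rain, sprinkler running) = 0.065600/0.341600 ≈ 0.1920.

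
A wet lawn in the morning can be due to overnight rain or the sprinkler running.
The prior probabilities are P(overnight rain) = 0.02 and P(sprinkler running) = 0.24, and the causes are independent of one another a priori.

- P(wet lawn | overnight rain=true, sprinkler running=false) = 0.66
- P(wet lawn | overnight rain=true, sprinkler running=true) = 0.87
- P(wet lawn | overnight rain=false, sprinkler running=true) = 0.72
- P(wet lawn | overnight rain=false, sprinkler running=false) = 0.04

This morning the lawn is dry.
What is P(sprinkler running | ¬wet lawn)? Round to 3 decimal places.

Sum P(¬wet lawn|·) weighted by the priors over the 4 (overnight rain, sprinkler running) configurations:
  P(¬wet lawn) = 0.96×0.98×0.76 + 0.28×0.98×0.24 + 0.34×0.02×0.76 + 0.13×0.02×0.24
        = 0.715008 + 0.065856 + 0.005168 + 0.000624 = 0.786656
Configurations with sprinkler running contribute 0.066480, so
  P(sprinkler running | ¬wet lawn) = 0.066480 / 0.786656 ≈ 0.085

P(sprinkler running | ¬wet lawn) ≈ 0.085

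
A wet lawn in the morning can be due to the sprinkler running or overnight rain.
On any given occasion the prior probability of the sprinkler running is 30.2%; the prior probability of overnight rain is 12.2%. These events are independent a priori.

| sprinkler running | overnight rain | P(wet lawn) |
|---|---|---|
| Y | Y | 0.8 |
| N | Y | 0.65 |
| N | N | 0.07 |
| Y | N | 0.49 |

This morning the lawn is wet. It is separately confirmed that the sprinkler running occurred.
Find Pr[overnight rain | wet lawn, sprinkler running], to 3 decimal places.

Pr[overnight rain | wet lawn, sprinkler running] ≈ 0.185

Weight on overnight rain=true, given the evidence: 0.8×0.122 = 0.097600
The normalizing constant is 0.49×0.878 + 0.8×0.122 = 0.527820
Posterior = 0.097600 / 0.527820 ≈ 0.185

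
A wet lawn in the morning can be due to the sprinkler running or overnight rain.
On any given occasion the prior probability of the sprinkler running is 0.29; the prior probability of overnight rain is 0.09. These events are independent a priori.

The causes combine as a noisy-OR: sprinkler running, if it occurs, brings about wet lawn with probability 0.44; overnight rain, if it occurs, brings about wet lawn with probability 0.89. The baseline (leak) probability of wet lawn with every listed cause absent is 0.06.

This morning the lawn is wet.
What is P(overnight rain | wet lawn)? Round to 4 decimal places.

P(overnight rain | wet lawn) ≈ 0.3334

Under noisy-OR, P(wet lawn | causes) = 1 − (1−0.06)·∏(1−qᵢ) over the active causes.
Sum P(wet lawn|·) weighted by the priors over the 4 (sprinkler running, overnight rain) configurations:
  P(wet lawn) = 0.06×0.71×0.91 + 0.8966×0.71×0.09 + 0.4736×0.29×0.91 + 0.942096×0.29×0.09
        = 0.038766 + 0.057293 + 0.124983 + 0.024589 = 0.245631
Keeping only the overnight rain-present terms gives 0.081882, so
  P(overnight rain | wet lawn) = 0.081882 / 0.245631 ≈ 0.3334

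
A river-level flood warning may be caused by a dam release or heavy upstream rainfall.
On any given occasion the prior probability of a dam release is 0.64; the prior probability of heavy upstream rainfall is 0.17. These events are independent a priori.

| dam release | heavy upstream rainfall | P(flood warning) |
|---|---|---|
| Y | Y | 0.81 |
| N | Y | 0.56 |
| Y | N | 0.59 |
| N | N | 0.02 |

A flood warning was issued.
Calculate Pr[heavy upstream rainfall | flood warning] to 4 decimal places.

Enumerate the 4 (dam release, heavy upstream rainfall) configurations and weight by the priors:
  P(flood warning) = 0.02*0.36*0.83 + 0.56*0.36*0.17 + 0.59*0.64*0.83 + 0.81*0.64*0.17
        = 0.005976 + 0.034272 + 0.313408 + 0.088128 = 0.441784
Keeping only the heavy upstream rainfall-present terms gives 0.122400, so
  P(heavy upstream rainfall | flood warning) = 0.122400 / 0.441784 ≈ 0.2771

Pr[heavy upstream rainfall | flood warning] ≈ 0.2771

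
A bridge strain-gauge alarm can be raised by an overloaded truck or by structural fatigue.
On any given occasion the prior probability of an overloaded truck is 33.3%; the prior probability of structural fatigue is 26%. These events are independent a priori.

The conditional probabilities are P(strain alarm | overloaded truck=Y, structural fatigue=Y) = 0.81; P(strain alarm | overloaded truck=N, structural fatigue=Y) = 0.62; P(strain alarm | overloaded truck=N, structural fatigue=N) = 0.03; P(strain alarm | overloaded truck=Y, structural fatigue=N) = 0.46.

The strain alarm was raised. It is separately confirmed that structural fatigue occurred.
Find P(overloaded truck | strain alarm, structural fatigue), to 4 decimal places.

Numerator (weight on configurations with overloaded truck): 0.81*0.333 = 0.269730
Normalizer over all consistent configurations: 0.62*0.667 + 0.81*0.333 = 0.683270
Posterior = 0.269730 / 0.683270 ≈ 0.3948

P(overloaded truck | strain alarm, structural fatigue) ≈ 0.3948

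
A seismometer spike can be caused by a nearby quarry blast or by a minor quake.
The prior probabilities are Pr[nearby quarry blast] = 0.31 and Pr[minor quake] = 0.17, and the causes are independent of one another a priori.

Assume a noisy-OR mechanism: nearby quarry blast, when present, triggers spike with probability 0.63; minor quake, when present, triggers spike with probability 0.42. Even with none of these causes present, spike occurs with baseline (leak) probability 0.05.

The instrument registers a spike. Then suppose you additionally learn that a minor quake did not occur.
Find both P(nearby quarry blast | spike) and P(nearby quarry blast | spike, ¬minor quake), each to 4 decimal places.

Under noisy-OR, P(spike | causes) = 1 − (1−0.05)·∏(1−qᵢ) over the active causes.
P(spike) = 0.05·0.69·0.83 + 0.449·0.69·0.17 + 0.6485·0.31·0.83 + 0.79613·0.31·0.17 = 0.028635 + 0.052668 + 0.166859 + 0.041956 = 0.290118
Restricting to configurations with nearby quarry blast present: 0.166859 + 0.041956 = 0.208815.
So P(nearby quarry blast | spike) = 0.208815/0.290118 ≈ 0.7198.

Now condition on the additional information:
P(spike | ¬minor quake) = 0.05·0.69 + 0.6485·0.31 = 0.034500 + 0.201035 = 0.235535
Restricting to configurations with nearby quarry blast present: 0.6485·0.31 = 0.201035.
So P(nearby quarry blast | spike, ¬minor quake) = 0.201035/0.235535 ≈ 0.8535.

P(nearby quarry blast | spike) ≈ 0.7198; P(nearby quarry blast | spike, ¬minor quake) ≈ 0.8535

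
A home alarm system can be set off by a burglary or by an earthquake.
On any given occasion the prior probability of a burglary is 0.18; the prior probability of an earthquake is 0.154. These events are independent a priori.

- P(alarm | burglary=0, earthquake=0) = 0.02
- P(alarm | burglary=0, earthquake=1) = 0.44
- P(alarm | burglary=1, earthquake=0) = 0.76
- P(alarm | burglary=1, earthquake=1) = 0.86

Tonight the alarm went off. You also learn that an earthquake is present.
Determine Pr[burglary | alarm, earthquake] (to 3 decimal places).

P(alarm | earthquake) = 0.44·0.82 + 0.86·0.18 = 0.360800 + 0.154800 = 0.515600
Of this, 0.154800 comes from 0.86·0.18 (the burglary=true cases).
So P(burglary | alarm, earthquake) = 0.154800/0.515600 ≈ 0.300.

Pr[burglary | alarm, earthquake] ≈ 0.300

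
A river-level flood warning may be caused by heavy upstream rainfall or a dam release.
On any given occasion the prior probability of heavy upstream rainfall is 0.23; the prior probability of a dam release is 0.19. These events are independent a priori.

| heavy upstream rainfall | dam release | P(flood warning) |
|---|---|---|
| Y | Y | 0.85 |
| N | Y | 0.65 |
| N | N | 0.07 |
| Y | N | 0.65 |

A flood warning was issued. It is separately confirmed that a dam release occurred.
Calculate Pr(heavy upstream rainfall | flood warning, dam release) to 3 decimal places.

P(flood warning | dam release) = 0.65·0.77 + 0.85·0.23 = 0.500500 + 0.195500 = 0.696000
The heavy upstream rainfall-present share is 0.85·0.23 = 0.195500.
Hence the posterior is 0.195500/0.696000 ≈ 0.281.

Pr(heavy upstream rainfall | flood warning, dam release) ≈ 0.281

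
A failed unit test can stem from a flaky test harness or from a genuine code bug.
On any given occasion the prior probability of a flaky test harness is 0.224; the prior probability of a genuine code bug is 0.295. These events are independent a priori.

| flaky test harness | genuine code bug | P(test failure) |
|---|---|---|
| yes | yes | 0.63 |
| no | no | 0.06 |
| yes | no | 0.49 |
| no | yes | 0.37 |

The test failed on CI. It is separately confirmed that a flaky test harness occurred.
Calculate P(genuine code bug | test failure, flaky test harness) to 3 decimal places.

P(genuine code bug | test failure, flaky test harness) ≈ 0.350

P(test failure | flaky test harness) = 0.49·0.705 + 0.63·0.295 = 0.345450 + 0.185850 = 0.531300
Of this, 0.185850 comes from 0.63·0.295 (the genuine code bug=true cases).
Hence the posterior is 0.185850/0.531300 ≈ 0.350.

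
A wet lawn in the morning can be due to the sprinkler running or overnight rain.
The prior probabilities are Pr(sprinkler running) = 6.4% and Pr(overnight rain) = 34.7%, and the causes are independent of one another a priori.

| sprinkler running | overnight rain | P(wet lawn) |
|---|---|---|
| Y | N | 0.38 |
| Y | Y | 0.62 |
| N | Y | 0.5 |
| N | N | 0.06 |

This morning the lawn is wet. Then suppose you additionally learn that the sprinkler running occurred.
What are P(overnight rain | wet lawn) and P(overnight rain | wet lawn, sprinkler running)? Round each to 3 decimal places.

P(overnight rain | wet lawn) ≈ 0.770; P(overnight rain | wet lawn, sprinkler running) ≈ 0.464

Enumerate the 4 (sprinkler running, overnight rain) configurations and weight by the priors:
  P(wet lawn) = 0.06·0.936·0.653 + 0.5·0.936·0.347 + 0.38·0.064·0.653 + 0.62·0.064·0.347
        = 0.036672 + 0.162396 + 0.015881 + 0.013769 = 0.228718
Keeping only the overnight rain-present terms gives 0.176165, so
  P(overnight rain | wet lawn) = 0.176165 / 0.228718 ≈ 0.770

With the extra evidence:
P(wet lawn | sprinkler running) = 0.38·0.653 + 0.62·0.347 = 0.248140 + 0.215140 = 0.463280
Of this, 0.215140 comes from 0.62·0.347 (the overnight rain=true cases).
So P(overnight rain | wet lawn, sprinkler running) = 0.215140/0.463280 ≈ 0.464.
Conditioning on sprinkler running lowers the posterior on overnight rain: the classic explaining-away effect in a common-effect structure.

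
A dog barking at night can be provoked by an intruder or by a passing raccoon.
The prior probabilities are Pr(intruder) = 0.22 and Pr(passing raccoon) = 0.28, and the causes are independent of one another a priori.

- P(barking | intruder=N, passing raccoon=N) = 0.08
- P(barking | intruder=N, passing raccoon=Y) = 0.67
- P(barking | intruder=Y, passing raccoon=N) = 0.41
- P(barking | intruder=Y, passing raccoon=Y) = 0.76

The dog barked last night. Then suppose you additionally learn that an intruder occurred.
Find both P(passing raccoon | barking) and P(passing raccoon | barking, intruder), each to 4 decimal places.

Numerator (weight on configurations with passing raccoon): 0.146328 + 0.046816 = 0.193144
Normalizer over all consistent configurations: 0.08*0.78*0.72 + 0.67*0.78*0.28 + 0.41*0.22*0.72 + 0.76*0.22*0.28 = 0.303016
Posterior = 0.193144 / 0.303016 ≈ 0.6374

Now also conditioning on intruder=true:
P(barking | intruder) = 0.41*0.72 + 0.76*0.28 = 0.295200 + 0.212800 = 0.508000
Restricting to configurations with passing raccoon present: 0.76*0.28 = 0.212800.
So P(passing raccoon | barking, intruder) = 0.212800/0.508000 ≈ 0.4189.
— intruder explains away the evidence for passing raccoon.

P(passing raccoon | barking) ≈ 0.6374; P(passing raccoon | barking, intruder) ≈ 0.4189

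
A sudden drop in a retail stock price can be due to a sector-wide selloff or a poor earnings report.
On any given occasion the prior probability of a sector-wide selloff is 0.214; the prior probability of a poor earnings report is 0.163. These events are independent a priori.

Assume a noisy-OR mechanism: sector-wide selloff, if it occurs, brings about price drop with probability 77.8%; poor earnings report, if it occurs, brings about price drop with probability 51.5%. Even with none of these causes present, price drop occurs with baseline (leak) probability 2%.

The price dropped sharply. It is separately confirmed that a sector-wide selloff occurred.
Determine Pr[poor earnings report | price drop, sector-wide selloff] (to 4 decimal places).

Under noisy-OR, P(price drop | causes) = 1 − (1−0.02)·∏(1−qᵢ) over the active causes.
Sum P(price drop|·) weighted by the priors over both values of poor earnings report:
  P(price drop | sector-wide selloff) = 0.78244*0.837 + 0.894483*0.163
        = 0.654902 + 0.145801 = 0.800703
Keeping only the poor earnings report-present terms gives 0.145801, so
  P(poor earnings report | price drop, sector-wide selloff) = 0.145801 / 0.800703 ≈ 0.1821

Pr[poor earnings report | price drop, sector-wide selloff] ≈ 0.1821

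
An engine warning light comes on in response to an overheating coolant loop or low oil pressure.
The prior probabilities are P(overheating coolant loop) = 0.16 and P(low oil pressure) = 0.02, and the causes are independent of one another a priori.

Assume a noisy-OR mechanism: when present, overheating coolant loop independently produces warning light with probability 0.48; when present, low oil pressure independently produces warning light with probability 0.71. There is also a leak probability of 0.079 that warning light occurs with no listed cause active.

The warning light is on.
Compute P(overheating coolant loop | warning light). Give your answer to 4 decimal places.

Under noisy-OR, P(warning light | causes) = 1 − (1−0.079)·∏(1−qᵢ) over the active causes.
Sum P(warning light|·) weighted by the priors over the 4 (overheating coolant loop, low oil pressure) configurations:
  P(warning light) = 0.079·0.84·0.98 + 0.73291·0.84·0.02 + 0.52108·0.16·0.98 + 0.861113·0.16·0.02
        = 0.065033 + 0.012313 + 0.081705 + 0.002756 = 0.161807
The terms with overheating coolant loop present sum to 0.084461, so
  P(overheating coolant loop | warning light) = 0.084461 / 0.161807 ≈ 0.5220

P(overheating coolant loop | warning light) ≈ 0.5220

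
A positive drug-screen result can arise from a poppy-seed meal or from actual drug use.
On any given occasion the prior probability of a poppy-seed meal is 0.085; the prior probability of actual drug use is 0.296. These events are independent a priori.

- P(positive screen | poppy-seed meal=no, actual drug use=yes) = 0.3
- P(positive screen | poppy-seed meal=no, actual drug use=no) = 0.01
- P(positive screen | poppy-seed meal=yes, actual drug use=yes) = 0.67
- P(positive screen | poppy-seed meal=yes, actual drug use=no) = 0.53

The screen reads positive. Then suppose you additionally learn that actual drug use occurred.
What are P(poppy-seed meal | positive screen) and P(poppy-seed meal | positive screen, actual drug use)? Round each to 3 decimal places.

Sum P(positive screen|·) weighted by the priors over the 4 (poppy-seed meal, actual drug use) configurations:
  P(positive screen) = 0.01·0.915·0.704 + 0.3·0.915·0.296 + 0.53·0.085·0.704 + 0.67·0.085·0.296
        = 0.006442 + 0.081252 + 0.031715 + 0.016857 = 0.136266
Keeping only the poppy-seed meal-present terms gives 0.048572, so
  P(poppy-seed meal | positive screen) = 0.048572 / 0.136266 ≈ 0.356

Now condition on the additional information:
For the numerator, keep only poppy-seed meal=true terms: 0.67·0.085 = 0.056950
The normalizing constant is 0.3·0.915 + 0.67·0.085 = 0.331450
Posterior = 0.056950 / 0.331450 ≈ 0.172

P(poppy-seed meal | positive screen) ≈ 0.356; P(poppy-seed meal | positive screen, actual drug use) ≈ 0.172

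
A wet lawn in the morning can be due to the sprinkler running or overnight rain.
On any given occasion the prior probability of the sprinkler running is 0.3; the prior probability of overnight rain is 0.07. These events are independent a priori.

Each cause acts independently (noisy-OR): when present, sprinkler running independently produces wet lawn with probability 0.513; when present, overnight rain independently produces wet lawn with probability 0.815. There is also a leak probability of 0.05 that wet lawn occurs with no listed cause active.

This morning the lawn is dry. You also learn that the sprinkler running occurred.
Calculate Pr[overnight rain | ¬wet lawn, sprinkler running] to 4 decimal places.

Under noisy-OR, P(wet lawn | causes) = 1 − (1−0.05)·∏(1−qᵢ) over the active causes.
P(¬wet lawn | sprinkler running) = 0.46265×0.93 + 0.08559×0.07 = 0.430265 + 0.005991 = 0.436256
The overnight rain-present share is 0.08559×0.07 = 0.005991.
P(overnight rain | ¬wet lawn, sprinkler running) = 0.005991 / 0.436256 ≈ 0.0137

Pr[overnight rain | ¬wet lawn, sprinkler running] ≈ 0.0137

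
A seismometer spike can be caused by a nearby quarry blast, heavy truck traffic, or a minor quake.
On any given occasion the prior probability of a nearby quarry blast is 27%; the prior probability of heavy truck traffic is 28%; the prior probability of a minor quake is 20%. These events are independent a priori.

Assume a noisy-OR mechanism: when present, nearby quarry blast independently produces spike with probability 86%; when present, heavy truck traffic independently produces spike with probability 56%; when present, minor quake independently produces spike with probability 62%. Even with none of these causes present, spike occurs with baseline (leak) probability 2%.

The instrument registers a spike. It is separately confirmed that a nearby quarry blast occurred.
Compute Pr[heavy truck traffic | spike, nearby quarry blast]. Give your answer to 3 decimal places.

Under noisy-OR, P(spike | causes) = 1 − (1−0.02)·∏(1−qᵢ) over the active causes.
Sum P(spike|·) weighted by the priors over the 4 (heavy truck traffic, minor quake) configurations:
  P(spike | nearby quarry blast) = 0.8628*0.72*0.8 + 0.947864*0.72*0.2 + 0.939632*0.28*0.8 + 0.97706*0.28*0.2
        = 0.496973 + 0.136492 + 0.210478 + 0.054715 = 0.898658
Keeping only the heavy truck traffic-present terms gives 0.265193, so
  P(heavy truck traffic | spike, nearby quarry blast) = 0.265193 / 0.898658 ≈ 0.295

Pr[heavy truck traffic | spike, nearby quarry blast] ≈ 0.295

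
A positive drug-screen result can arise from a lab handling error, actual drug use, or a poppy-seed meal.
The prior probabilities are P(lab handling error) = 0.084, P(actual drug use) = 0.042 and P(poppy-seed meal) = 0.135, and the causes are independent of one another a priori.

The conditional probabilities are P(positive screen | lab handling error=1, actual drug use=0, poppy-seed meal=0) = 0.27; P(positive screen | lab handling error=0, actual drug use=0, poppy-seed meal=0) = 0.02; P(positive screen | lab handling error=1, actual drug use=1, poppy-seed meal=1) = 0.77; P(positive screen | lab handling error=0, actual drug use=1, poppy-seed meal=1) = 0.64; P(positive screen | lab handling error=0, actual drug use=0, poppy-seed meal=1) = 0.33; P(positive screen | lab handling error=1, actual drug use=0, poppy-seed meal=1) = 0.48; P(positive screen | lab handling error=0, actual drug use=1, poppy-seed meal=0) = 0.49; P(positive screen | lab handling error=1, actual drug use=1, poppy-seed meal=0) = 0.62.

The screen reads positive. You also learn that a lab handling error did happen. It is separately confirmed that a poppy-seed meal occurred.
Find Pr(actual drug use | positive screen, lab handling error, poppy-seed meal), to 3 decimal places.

Weight on actual drug use=true, given the evidence: 0.77×0.042 = 0.032340
Denominator P(positive screen | lab handling error, poppy-seed meal): 0.48×0.958 + 0.77×0.042 = 0.492180
Posterior = 0.032340 / 0.492180 ≈ 0.066

Pr(actual drug use | positive screen, lab handling error, poppy-seed meal) ≈ 0.066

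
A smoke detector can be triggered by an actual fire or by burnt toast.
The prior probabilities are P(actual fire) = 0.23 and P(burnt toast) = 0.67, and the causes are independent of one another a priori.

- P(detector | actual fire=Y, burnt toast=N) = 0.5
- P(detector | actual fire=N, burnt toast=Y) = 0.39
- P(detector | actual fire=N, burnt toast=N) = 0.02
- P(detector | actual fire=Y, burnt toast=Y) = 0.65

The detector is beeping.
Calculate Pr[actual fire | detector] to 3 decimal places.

Weight on actual fire=true, given the evidence: 0.037950 + 0.100165 = 0.138115
Denominator P(detector): 0.02·0.77·0.33 + 0.39·0.77·0.67 + 0.5·0.23·0.33 + 0.65·0.23·0.67 = 0.344398
Posterior = 0.138115 / 0.344398 ≈ 0.401

Pr[actual fire | detector] ≈ 0.401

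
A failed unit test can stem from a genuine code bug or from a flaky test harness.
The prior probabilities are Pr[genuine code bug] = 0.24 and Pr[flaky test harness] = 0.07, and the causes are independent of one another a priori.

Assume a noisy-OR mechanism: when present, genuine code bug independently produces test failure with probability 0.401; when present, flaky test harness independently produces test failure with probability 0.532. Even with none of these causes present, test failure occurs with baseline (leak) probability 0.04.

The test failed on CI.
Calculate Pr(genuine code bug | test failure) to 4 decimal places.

Under noisy-OR, P(test failure | causes) = 1 − (1−0.04)·∏(1−qᵢ) over the active causes.
Weight on genuine code bug=true, given the evidence: 0.094851 + 0.012279 = 0.107130
Denominator P(test failure): 0.04·0.76·0.93 + 0.55072·0.76·0.07 + 0.42496·0.24·0.93 + 0.730881·0.24·0.07 = 0.164700
Posterior = 0.107130 / 0.164700 ≈ 0.6505

Pr(genuine code bug | test failure) ≈ 0.6505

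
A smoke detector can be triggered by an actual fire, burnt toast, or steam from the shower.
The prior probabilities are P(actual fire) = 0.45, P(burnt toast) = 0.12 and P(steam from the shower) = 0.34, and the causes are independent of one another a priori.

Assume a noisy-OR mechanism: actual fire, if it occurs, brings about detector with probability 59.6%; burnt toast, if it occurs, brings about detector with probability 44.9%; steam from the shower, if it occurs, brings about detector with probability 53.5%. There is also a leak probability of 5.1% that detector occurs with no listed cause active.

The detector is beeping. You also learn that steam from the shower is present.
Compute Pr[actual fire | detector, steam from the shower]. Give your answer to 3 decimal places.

Pr[actual fire | detector, steam from the shower] ≈ 0.539

Under noisy-OR, P(detector | causes) = 1 − (1−0.051)·∏(1−qᵢ) over the active causes.
P(detector | steam from the shower) = 0.558715×0.55×0.88 + 0.756852×0.55×0.12 + 0.821721×0.45×0.88 + 0.901768×0.45×0.12 = 0.270418 + 0.049952 + 0.325402 + 0.048695 = 0.694467
Of this, 0.374097 comes from 0.325402 + 0.048695 (the actual fire=true cases).
Hence the posterior is 0.374097/0.694467 ≈ 0.539.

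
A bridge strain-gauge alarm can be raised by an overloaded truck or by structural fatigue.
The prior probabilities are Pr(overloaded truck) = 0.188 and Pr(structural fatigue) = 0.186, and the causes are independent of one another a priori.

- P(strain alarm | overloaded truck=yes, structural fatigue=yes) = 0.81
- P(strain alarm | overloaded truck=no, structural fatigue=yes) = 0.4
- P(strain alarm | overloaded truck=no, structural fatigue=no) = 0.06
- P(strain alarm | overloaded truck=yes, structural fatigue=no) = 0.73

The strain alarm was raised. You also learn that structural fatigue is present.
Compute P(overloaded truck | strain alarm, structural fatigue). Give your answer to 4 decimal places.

By total probability over both values of overloaded truck:
  P(strain alarm | structural fatigue) = 0.4·0.812 + 0.81·0.188
        = 0.324800 + 0.152280 = 0.477080
Configurations with overloaded truck contribute 0.152280, so
  P(overloaded truck | strain alarm, structural fatigue) = 0.152280 / 0.477080 ≈ 0.3192

P(overloaded truck | strain alarm, structural fatigue) ≈ 0.3192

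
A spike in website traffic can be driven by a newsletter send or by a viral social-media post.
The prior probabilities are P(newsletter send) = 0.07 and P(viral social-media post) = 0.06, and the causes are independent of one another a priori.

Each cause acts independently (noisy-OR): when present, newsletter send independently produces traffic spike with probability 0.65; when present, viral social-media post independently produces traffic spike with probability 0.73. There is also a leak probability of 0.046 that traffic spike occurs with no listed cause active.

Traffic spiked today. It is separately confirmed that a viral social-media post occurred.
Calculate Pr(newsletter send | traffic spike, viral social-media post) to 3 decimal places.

Under noisy-OR, P(traffic spike | causes) = 1 − (1−0.046)·∏(1−qᵢ) over the active causes.
P(traffic spike | viral social-media post) = 0.74242×0.93 + 0.909847×0.07 = 0.690451 + 0.063689 = 0.754140
The newsletter send-present share is 0.909847×0.07 = 0.063689.
So P(newsletter send | traffic spike, viral social-media post) = 0.063689/0.754140 ≈ 0.084.

Pr(newsletter send | traffic spike, viral social-media post) ≈ 0.084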